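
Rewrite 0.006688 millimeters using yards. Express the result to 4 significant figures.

7.314e-6 yd

1 mm = 0.00109361 yd.
So 0.006688 × 0.00109361 ≈ 7.314e-6 yd.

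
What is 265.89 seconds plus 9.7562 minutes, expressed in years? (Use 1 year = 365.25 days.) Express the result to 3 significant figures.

265.89 s = 8.42555e-6 yr and 9.7562 min = 1.85493e-5 yr.
8.42555e-6 + 1.85493e-5 ≈ 2.70e-5 yr.

2.70e-5 yr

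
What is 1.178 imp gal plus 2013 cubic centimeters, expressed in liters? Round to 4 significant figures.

7.368 liters

1.178 imp gal = 5.35529 L and 2013 cm³ = 2.01300 L.
5.35529 + 2.01300 ≈ 7.368 L.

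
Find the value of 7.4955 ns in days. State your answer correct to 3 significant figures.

8.68 × 10^-14 d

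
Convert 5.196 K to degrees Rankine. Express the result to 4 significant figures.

9.353 degrees Rankine

°R = K × 9/5.
Applying the formula gives 9.353 °R.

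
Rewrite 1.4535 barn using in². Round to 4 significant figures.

2.253 × 10^-25 square inches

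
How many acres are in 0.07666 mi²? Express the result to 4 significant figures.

1 mi² = 640.000 acres.
Thus 0.07666 × 640.000 ≈ 49.06 acre.

49.06 acre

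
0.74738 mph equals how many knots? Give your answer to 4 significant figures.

0.6495 kn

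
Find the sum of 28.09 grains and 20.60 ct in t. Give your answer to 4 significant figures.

5.940e-6 metric tons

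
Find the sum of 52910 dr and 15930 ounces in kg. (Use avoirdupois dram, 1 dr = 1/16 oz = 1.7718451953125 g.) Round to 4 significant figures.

545.4 kg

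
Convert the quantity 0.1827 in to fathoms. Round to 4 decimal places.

1 in = 0.0138889 fathoms.
0.1827 × 0.0138889 ≈ 0.0025 fathom.

0.0025 fathom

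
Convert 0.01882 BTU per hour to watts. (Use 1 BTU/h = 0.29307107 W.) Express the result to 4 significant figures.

1 BTU/h = 0.293071 W.
Then 0.01882 × 0.293071 ≈ 0.005516 W.

0.005516 W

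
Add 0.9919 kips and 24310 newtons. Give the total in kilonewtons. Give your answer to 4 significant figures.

0.9919 kip = 4.41219 kN and 24310 N = 24.3100 kN.
4.41219 + 24.3100 ≈ 28.72 kN.

28.72 kN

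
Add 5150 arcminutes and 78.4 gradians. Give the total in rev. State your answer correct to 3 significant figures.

5150 arcmin = 0.238426 rev and 78.4 grad = 0.196000 rev.
0.238426 + 0.196000 ≈ 0.434 rev.

0.434 rev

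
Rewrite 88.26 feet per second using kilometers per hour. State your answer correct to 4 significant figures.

96.85 kilometers per hour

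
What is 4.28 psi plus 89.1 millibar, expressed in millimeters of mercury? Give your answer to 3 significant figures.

288 mmHg

4.28 psi = 221.340 mmHg and 89.1 mbar = 66.8305 mmHg.
221.340 + 66.8305 ≈ 288 mmHg.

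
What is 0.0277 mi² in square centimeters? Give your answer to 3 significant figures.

1 square mile = 2.58999 × 10^10 square centimeters.
0.0277 × 2.58999 × 10^10 ≈ 7.17 × 10^8 cm².

7.17 × 10^8 cm²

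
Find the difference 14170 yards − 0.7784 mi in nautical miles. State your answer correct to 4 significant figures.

6.320 nautical miles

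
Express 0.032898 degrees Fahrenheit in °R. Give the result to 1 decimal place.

459.7 °R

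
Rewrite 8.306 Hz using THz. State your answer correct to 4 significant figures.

1 Hz = 1.00000 × 10^-12 THz.
Then 8.306 × 1.00000 × 10^-12 ≈ 8.306 × 10^-12 THz.

8.306 × 10^-12 THz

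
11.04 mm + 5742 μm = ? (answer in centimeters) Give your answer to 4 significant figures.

1.678 cm

11.04 mm = 1.10400 cm and 5742 μm = 0.574200 cm.
1.10400 + 0.574200 ≈ 1.678 cm.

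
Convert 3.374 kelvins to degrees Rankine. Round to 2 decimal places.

6.07 degrees Rankine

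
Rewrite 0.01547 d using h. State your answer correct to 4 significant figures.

0.3713 hours

1 d = 24.0000 hours.
Then 0.01547 × 24.0000 ≈ 0.3713 h.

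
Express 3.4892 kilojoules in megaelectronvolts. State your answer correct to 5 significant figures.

2.1778e+16 MeV

1 kJ = 6.24151e+15 MeV.
3.4892 × 6.24151e+15 ≈ 2.1778e+16 MeV.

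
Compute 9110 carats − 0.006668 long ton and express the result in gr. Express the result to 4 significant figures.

9110 ct = 28117.8 gr and 0.006668 long ton = 104554 gr.
28117.8 − 104554 ≈ -76440 gr.

-76440 gr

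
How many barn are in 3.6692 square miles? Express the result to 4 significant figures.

1 square mile = 2.58999 × 10^34 barn.
3.6692 × 2.58999 × 10^34 ≈ 9.503 × 10^34 barn.

9.503 × 10^34 barns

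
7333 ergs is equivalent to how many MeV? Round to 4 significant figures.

4.577 × 10^9 MeV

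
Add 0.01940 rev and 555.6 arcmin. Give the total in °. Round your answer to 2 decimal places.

0.01940 rev = 6.98400 ° and 555.6 arcmin = 9.26000 °.
6.98400 + 9.26000 ≈ 16.24 °.

16.24 °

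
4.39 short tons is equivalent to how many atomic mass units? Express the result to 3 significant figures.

1 short ton = 5.46319 × 10^29 u.
4.39 × 5.46319 × 10^29 ≈ 2.40 × 10^30 u.

2.40 × 10^30 u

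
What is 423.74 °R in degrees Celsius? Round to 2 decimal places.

-37.74 °C

°R = (°C + 273.15) × 9/5.
Applying the formula gives -37.74 °C.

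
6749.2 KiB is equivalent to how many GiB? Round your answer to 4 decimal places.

1 kibibyte = 9.53674 × 10^-7 GiB.
So 6749.2 × 9.53674 × 10^-7 ≈ 0.0064 GiB.

0.0064 GiB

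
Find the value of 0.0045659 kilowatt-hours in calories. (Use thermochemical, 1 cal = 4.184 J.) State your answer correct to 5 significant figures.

1 kilowatt-hour = 860421 cal.
0.0045659 × 860421 ≈ 3928.6 cal.

3928.6 cal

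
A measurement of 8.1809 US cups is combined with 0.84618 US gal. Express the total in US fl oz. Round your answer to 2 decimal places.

8.1809 US cup = 65.4472 US fl oz and 0.84618 US gal = 108.311 US fl oz.
65.4472 + 108.311 ≈ 173.76 US fl oz.

173.76 US fl oz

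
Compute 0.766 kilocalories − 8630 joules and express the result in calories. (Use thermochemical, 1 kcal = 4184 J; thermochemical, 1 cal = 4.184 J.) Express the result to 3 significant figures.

0.766 kcal = 766.000 cal and 8630 J = 2062.62 cal.
766.000 − 2062.62 ≈ -1300 cal.

-1300 cal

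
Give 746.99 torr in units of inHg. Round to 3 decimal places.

29.409 inHg

1 torr = 0.0393701 inches of mercury.
So 746.99 × 0.0393701 ≈ 29.409 inHg.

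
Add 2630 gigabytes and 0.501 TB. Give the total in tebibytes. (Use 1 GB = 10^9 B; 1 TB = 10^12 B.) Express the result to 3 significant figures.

2.85 TiB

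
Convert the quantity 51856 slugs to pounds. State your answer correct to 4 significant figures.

1.668e+6 pounds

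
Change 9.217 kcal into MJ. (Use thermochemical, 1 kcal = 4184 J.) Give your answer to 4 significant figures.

0.03856 MJ

1 kcal = 0.00418400 MJ.
Thus 9.217 × 0.00418400 ≈ 0.03856 MJ.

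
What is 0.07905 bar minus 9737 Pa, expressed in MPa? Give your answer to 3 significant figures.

-0.00183 megapascals

0.07905 bar = 0.00790500 MPa and 9737 Pa = 0.00973700 MPa.
0.00790500 − 0.00973700 ≈ -0.00183 MPa.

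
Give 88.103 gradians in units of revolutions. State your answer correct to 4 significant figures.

0.2203 revolutions

1 gradian = 0.00250000 rev.
Then 88.103 × 0.00250000 ≈ 0.2203 rev.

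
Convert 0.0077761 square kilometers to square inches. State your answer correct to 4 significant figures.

1 km² = 1.55000 × 10^9 in².
Then 0.0077761 × 1.55000 × 10^9 ≈ 1.205 × 10^7 in².

1.205 × 10^7 in²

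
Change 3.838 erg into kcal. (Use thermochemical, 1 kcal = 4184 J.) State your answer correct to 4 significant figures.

9.173e-11 kilocalories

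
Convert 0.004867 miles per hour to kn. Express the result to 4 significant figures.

1 mph = 0.868976 kn.
0.004867 × 0.868976 ≈ 0.004229 kn.

0.004229 kn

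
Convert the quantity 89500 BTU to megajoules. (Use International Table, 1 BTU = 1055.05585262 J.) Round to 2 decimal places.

1 BTU = 0.00105506 megajoules.
Thus 89500 × 0.00105506 ≈ 94.43 MJ.

94.43 megajoules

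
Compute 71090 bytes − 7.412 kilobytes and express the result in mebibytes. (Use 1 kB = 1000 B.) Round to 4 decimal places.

0.0607 MiB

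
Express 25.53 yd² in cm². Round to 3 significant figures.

213000 square centimeters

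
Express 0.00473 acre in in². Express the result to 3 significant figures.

29700 square inches

1 acre = 6.27264e+6 in².
0.00473 × 6.27264e+6 ≈ 29700 in².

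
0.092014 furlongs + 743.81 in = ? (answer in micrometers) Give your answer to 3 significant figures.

0.092014 furlong = 1.85103 × 10^7 μm and 743.81 in = 1.88928 × 10^7 μm.
1.85103 × 10^7 + 1.88928 × 10^7 ≈ 3.74 × 10^7 μm.

3.74 × 10^7 μm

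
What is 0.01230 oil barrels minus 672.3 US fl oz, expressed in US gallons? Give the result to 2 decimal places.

0.01230 bbl = 0.516600 US gal and 672.3 US fl oz = 5.25234 US gal.
0.516600 − 5.25234 ≈ -4.74 US gal.

-4.74 US gallons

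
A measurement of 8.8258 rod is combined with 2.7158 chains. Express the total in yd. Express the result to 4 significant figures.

108.3 yards

8.8258 rod = 48.5419 yd and 2.7158 chain = 59.7476 yd.
48.5419 + 59.7476 ≈ 108.3 yd.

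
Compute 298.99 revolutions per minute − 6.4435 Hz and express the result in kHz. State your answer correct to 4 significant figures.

-0.001460 kilohertz

298.99 rpm = 0.00498317 kHz and 6.4435 Hz = 0.00644350 kHz.
0.00498317 − 0.00644350 ≈ -0.001460 kHz.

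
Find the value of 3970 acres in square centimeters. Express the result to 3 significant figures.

1 acre = 4.04686e+7 square centimeters.
Then 3970 × 4.04686e+7 ≈ 1.61e+11 cm².

1.61e+11 square centimeters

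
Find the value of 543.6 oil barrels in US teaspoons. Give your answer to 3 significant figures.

1 oil barrel = 32256.0 US tsp.
So 543.6 × 32256.0 ≈ 1.75e+7 US tsp.

1.75e+7 US teaspoons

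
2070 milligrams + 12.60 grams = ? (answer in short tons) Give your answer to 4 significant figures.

1.617e-5 short tons

2070 mg = 2.28178e-6 short ton and 12.60 g = 1.38891e-5 short ton.
2.28178e-6 + 1.38891e-5 ≈ 1.617e-5 short ton.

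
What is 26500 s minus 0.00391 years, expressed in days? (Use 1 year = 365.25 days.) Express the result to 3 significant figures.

26500 s = 0.306713 d and 0.00391 yr = 1.42813 d.
0.306713 − 1.42813 ≈ -1.12 d.

-1.12 d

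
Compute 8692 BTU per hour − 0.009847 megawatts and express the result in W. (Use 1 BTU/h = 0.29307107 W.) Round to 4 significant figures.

-7300 W

8692 BTU/h = 2547.37 W and 0.009847 MW = 9847.00 W.
2547.37 − 9847.00 ≈ -7300 W.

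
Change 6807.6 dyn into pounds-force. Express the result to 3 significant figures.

0.0153 lbf

1 dyn = 2.24809 × 10^-6 lbf.
So 6807.6 × 2.24809 × 10^-6 ≈ 0.0153 lbf.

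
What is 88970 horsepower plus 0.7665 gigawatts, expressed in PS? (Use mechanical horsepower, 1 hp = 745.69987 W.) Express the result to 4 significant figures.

1.132 × 10^6 PS

88970 hp = 90204.0 PS and 0.7665 GW = 1.04215 × 10^6 PS.
90204.0 + 1.04215 × 10^6 ≈ 1.132 × 10^6 PS.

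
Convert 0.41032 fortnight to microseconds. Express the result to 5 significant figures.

4.9632 × 10^11 μs

1 fortnight = 1.20960 × 10^12 μs.
0.41032 × 1.20960 × 10^12 ≈ 4.9632 × 10^11 μs.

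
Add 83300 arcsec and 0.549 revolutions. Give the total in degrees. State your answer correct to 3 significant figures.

221 °

83300 arcsec = 23.1389 ° and 0.549 rev = 197.640 °.
23.1389 + 197.640 ≈ 221 °.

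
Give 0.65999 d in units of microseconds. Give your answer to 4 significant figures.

5.702 × 10^10 microseconds

1 day = 8.64000 × 10^10 μs.
So 0.65999 × 8.64000 × 10^10 ≈ 5.702 × 10^10 μs.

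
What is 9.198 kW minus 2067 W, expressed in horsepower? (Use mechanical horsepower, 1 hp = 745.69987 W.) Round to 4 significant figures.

9.563 hp

9.198 kW = 12.3347 hp and 2067 W = 2.77189 hp.
12.3347 − 2.77189 ≈ 9.563 hp.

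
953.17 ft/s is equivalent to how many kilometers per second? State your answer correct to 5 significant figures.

0.29053 kilometers per second

1 ft/s = 0.000304800 km/s.
Thus 953.17 × 0.000304800 ≈ 0.29053 km/s.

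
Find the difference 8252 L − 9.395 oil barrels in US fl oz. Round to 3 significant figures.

8252 L = 279033 US fl oz and 9.395 bbl = 50507.5 US fl oz.
279033 − 50507.5 ≈ 229000 US fl oz.

229000 US fluid ounces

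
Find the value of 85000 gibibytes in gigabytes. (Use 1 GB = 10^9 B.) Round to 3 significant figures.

1 GiB = 1.07374 GB.
Then 85000 × 1.07374 ≈ 91300 GB.

91300 GB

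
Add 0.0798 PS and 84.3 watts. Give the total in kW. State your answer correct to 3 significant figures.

0.143 kW

0.0798 PS = 0.0586928 kW and 84.3 W = 0.0843000 kW.
0.0586928 + 0.0843000 ≈ 0.143 kW.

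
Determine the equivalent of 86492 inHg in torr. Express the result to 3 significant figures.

2.20 × 10^6 torr

1 inHg = 25.4000 torr.
Then 86492 × 25.4000 ≈ 2.20 × 10^6 torr.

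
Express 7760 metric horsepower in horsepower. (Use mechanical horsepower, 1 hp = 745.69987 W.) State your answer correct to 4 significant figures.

1 metric horsepower = 0.986320 hp.
7760 × 0.986320 ≈ 7654 hp.

7654 hp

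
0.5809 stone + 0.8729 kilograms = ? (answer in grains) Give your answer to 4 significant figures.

70400 grains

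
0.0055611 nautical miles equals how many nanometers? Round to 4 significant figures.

1 nautical mile = 1.85200 × 10^12 nm.
So 0.0055611 × 1.85200 × 10^12 ≈ 1.030 × 10^10 nm.

1.030 × 10^10 nanometers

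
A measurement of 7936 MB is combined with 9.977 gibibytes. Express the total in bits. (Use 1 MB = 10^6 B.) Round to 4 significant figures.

7936 MB = 6.34880e+10 bit and 9.977 GiB = 8.57018e+10 bit.
6.34880e+10 + 8.57018e+10 ≈ 1.492e+11 bit.

1.492e+11 bits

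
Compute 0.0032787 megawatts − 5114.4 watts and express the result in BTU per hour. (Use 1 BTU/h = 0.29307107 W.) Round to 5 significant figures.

-6263.7 BTU/h

0.0032787 MW = 11187.4 BTU/h and 5114.4 W = 17451.1 BTU/h.
11187.4 − 17451.1 ≈ -6263.7 BTU/h.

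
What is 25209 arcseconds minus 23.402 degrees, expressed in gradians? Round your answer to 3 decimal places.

25209 arcsec = 7.78056 grad and 23.402 ° = 26.0022 grad.
7.78056 − 26.0022 ≈ -18.222 grad.

-18.222 grad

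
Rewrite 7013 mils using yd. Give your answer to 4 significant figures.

1 mil = 2.77778 × 10^-5 yd.
7013 × 2.77778 × 10^-5 ≈ 0.1948 yd.

0.1948 yd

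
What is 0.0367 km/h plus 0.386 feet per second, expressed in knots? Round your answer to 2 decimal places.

0.25 kn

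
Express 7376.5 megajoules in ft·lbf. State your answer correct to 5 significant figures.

5.4406 × 10^9 foot-pounds

1 megajoule = 737562 ft·lbf.
So 7376.5 × 737562 ≈ 5.4406 × 10^9 ft·lbf.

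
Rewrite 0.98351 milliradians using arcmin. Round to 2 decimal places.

1 mrad = 3.43775 arcminutes.
0.98351 × 3.43775 ≈ 3.38 arcmin.

3.38 arcminutes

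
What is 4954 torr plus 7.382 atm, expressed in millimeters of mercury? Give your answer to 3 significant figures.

4954 torr = 4954.00 mmHg and 7.382 atm = 5610.32 mmHg.
4954.00 + 5610.32 ≈ 10600 mmHg.

10600 millimeters of mercury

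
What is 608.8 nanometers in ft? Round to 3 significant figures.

2.00e-6 feet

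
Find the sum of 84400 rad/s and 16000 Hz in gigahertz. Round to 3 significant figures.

2.94e-5 gigahertz

84400 rad/s = 1.34327e-5 GHz and 16000 Hz = 1.60000e-5 GHz.
1.34327e-5 + 1.60000e-5 ≈ 2.94e-5 GHz.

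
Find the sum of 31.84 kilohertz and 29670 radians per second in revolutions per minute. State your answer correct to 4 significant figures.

31.84 kHz = 1.91040 × 10^6 rpm and 29670 rad/s = 283328 rpm.
1.91040 × 10^6 + 283328 ≈ 2.194 × 10^6 rpm.

2.194 × 10^6 revolutions per minute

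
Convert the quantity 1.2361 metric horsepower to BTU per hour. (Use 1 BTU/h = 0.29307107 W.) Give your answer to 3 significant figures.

3100 BTU/h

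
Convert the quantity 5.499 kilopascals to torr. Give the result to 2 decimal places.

1 kPa = 7.50062 torr.
5.499 × 7.50062 ≈ 41.25 torr.

41.25 torr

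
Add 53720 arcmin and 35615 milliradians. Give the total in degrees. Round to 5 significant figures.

2935.9 °

53720 arcmin = 895.333 ° and 35615 mrad = 2040.59 °.
895.333 + 2040.59 ≈ 2935.9 °.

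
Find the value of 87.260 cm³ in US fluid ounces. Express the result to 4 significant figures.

1 cm³ = 0.0338140 US fl oz.
Then 87.260 × 0.0338140 ≈ 2.951 US fl oz.

2.951 US fl oz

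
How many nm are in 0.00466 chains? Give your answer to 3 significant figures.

9.37e+7 nm

1 chain = 2.01168e+10 nm.
0.00466 × 2.01168e+10 ≈ 9.37e+7 nm.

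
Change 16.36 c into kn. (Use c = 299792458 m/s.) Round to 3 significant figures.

1 c = 5.82750 × 10^8 kn.
16.36 × 5.82750 × 10^8 ≈ 9.53 × 10^9 kn.

9.53 × 10^9 knots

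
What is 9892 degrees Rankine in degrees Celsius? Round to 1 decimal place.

°R = (°C + 273.15) × 9/5.
Applying the formula gives 5222.4 °C.

5222.4 degrees Celsius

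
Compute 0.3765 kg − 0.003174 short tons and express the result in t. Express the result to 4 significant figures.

0.3765 kg = 0.000376500 t and 0.003174 short ton = 0.00287940 t.
0.000376500 − 0.00287940 ≈ -0.002503 t.

-0.002503 t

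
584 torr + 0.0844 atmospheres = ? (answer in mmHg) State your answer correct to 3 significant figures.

584 torr = 584.000 mmHg and 0.0844 atm = 64.1440 mmHg.
584.000 + 64.1440 ≈ 648 mmHg.

648 millimeters of mercury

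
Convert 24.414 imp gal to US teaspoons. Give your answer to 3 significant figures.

22500 US teaspoons

1 imp gal = 922.330 US teaspoons.
24.414 × 922.330 ≈ 22500 US tsp.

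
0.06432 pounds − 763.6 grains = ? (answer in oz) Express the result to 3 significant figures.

0.06432 lb = 1.02912 oz and 763.6 gr = 1.74537 oz.
1.02912 − 1.74537 ≈ -0.716 oz.

-0.716 ounces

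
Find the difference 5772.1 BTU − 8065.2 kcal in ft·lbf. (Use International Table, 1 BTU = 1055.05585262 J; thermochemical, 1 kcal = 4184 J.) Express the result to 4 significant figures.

-2.040 × 10^7 foot-pounds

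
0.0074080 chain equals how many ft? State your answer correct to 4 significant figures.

0.4889 ft

1 chain = 66.0000 ft.
Thus 0.0074080 × 66.0000 ≈ 0.4889 ft.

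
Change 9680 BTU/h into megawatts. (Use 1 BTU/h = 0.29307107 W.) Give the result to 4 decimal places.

0.0028 megawatts

1 BTU per hour = 2.93071 × 10^-7 megawatts.
Thus 9680 × 2.93071 × 10^-7 ≈ 0.0028 MW.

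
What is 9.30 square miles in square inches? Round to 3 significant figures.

3.73e+10 in²

1 mi² = 4.01449e+9 in².
Thus 9.30 × 4.01449e+9 ≈ 3.73e+10 in².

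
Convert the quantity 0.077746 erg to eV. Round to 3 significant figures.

1 erg = 6.24151e+11 eV.
Then 0.077746 × 6.24151e+11 ≈ 4.85e+10 eV.

4.85e+10 eV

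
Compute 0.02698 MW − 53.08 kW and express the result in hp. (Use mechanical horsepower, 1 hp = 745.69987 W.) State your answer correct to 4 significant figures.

0.02698 MW = 36.1808 hp and 53.08 kW = 71.1815 hp.
36.1808 − 71.1815 ≈ -35.00 hp.

-35.00 hp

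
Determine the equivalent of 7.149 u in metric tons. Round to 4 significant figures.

1.187e-29 metric tons

1 atomic mass unit = 1.66054e-30 t.
Then 7.149 × 1.66054e-30 ≈ 1.187e-29 t.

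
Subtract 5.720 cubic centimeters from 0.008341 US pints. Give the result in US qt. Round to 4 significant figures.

-0.001874 US quarts

0.008341 US pt = 0.00417050 US qt and 5.720 cm³ = 0.00604426 US qt.
0.00417050 − 0.00604426 ≈ -0.001874 US qt.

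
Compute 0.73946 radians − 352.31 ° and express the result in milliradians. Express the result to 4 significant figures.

0.73946 rad = 739.460 mrad and 352.31 ° = 6148.97 mrad.
739.460 − 6148.97 ≈ -5410 mrad.

-5410 mrad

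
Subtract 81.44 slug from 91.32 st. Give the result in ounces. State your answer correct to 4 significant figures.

-21470 ounces

91.32 st = 20455.7 oz and 81.44 slug = 41924.1 oz.
20455.7 − 41924.1 ≈ -21470 oz.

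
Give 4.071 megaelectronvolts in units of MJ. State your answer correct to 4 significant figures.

6.522 × 10^-19 MJ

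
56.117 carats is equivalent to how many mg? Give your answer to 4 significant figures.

1 ct = 200.000 mg.
56.117 × 200.000 ≈ 11220 mg.

11220 mg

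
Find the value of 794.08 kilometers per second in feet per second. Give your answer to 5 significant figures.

2.6052e+6 feet per second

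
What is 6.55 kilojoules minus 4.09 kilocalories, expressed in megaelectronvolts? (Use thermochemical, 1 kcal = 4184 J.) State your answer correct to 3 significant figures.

6.55 kJ = 4.08819 × 10^16 MeV and 4.09 kcal = 1.06808 × 10^17 MeV.
4.08819 × 10^16 − 1.06808 × 10^17 ≈ -6.59 × 10^16 MeV.

-6.59 × 10^16 megaelectronvolts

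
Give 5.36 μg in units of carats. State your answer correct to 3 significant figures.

2.68e-5 ct

1 μg = 5.00000e-6 ct.
5.36 × 5.00000e-6 ≈ 2.68e-5 ct.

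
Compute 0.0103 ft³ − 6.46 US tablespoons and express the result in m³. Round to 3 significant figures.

0.000196 m³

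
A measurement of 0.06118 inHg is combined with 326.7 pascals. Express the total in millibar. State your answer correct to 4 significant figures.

5.339 millibar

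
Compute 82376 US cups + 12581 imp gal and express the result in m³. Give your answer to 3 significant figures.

76.7 m³

82376 US cup = 19.4892 m³ and 12581 imp gal = 57.1944 m³.
19.4892 + 57.1944 ≈ 76.7 m³.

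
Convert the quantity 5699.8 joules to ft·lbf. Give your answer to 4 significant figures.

4204 foot-pounds

1 J = 0.737562 foot-pounds.
Then 5699.8 × 0.737562 ≈ 4204 ft·lbf.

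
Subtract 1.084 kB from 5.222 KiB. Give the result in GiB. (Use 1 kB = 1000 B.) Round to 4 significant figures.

5.222 KiB = 4.98009 × 10^-6 GiB and 1.084 kB = 1.00955 × 10^-6 GiB.
4.98009 × 10^-6 − 1.00955 × 10^-6 ≈ 3.971 × 10^-6 GiB.

3.971 × 10^-6 gibibytes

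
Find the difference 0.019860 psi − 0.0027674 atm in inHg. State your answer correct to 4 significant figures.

-0.04237 inches of mercury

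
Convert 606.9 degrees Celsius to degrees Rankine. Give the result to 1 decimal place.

°R = (°C + 273.15) × 9/5.
Applying the formula gives 1584.1 °R.

1584.1 °R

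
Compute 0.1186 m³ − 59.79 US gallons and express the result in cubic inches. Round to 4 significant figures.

-6574 in³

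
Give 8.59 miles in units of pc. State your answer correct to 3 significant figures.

4.48e-13 pc

1 mi = 5.21553e-14 parsecs.
8.59 × 5.21553e-14 ≈ 4.48e-13 pc.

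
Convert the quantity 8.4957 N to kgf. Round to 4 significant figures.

0.8663 kgf

1 N = 0.101972 kilograms-force.
8.4957 × 0.101972 ≈ 0.8663 kgf.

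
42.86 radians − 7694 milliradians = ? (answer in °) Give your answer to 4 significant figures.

2015 °

42.86 rad = 2455.70 ° and 7694 mrad = 440.834 °.
2455.70 − 440.834 ≈ 2015 °.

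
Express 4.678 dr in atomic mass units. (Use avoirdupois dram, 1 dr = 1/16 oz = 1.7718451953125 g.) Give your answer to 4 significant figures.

4.992 × 10^24 u

1 dram = 1.06703 × 10^24 u.
Thus 4.678 × 1.06703 × 10^24 ≈ 4.992 × 10^24 u.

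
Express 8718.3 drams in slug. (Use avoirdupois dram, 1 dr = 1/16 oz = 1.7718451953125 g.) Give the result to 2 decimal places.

1 dr = 0.000121410 slugs.
8718.3 × 0.000121410 ≈ 1.06 slug.

1.06 slug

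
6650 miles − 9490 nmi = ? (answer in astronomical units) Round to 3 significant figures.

-4.59e-5 au

6650 mi = 7.15394e-5 au and 9490 nmi = 0.000117485 au.
7.15394e-5 − 0.000117485 ≈ -4.59e-5 au.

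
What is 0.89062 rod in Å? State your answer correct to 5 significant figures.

4.4791e+10 Å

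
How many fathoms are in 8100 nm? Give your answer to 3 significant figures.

1 nanometer = 5.46807 × 10^-10 fathoms.
Then 8100 × 5.46807 × 10^-10 ≈ 4.43 × 10^-6 fathom.

4.43 × 10^-6 fathom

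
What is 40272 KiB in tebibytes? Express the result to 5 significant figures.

1 kibibyte = 9.31323e-10 TiB.
So 40272 × 9.31323e-10 ≈ 3.7506e-5 TiB.

3.7506e-5 TiB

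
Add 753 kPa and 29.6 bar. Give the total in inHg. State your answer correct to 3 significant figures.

1100 inHg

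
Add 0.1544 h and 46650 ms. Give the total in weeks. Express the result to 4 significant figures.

0.0009962 wk

0.1544 h = 0.000919048 wk and 46650 ms = 7.71329 × 10^-5 wk.
0.000919048 + 7.71329 × 10^-5 ≈ 0.0009962 wk.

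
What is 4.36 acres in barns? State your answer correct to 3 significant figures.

1.76e+32 barns

1 acre = 4.04686e+31 barns.
Thus 4.36 × 4.04686e+31 ≈ 1.76e+32 barn.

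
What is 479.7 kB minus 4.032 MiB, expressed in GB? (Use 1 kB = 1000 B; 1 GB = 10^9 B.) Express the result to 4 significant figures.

479.7 kB = 0.000479700 GB and 4.032 MiB = 0.00422786 GB.
0.000479700 − 0.00422786 ≈ -0.003748 GB.

-0.003748 gigabytes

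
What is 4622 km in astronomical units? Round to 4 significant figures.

1 kilometer = 6.68459 × 10^-9 astronomical units.
So 4622 × 6.68459 × 10^-9 ≈ 3.090 × 10^-5 au.

3.090 × 10^-5 au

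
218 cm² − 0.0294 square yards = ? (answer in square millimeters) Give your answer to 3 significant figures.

-2780 mm²

218 cm² = 21800.0 mm² and 0.0294 yd² = 24582.1 mm².
21800.0 − 24582.1 ≈ -2780 mm².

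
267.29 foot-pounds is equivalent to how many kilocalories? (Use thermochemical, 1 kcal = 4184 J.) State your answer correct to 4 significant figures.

0.08661 kcal

1 foot-pound = 0.000324048 kilocalories.
Then 267.29 × 0.000324048 ≈ 0.08661 kcal.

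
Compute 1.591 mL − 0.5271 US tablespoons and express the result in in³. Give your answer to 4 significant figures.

-0.3785 in³

1.591 mL = 0.0970888 in³ and 0.5271 US tbsp = 0.475625 in³.
0.0970888 − 0.475625 ≈ -0.3785 in³.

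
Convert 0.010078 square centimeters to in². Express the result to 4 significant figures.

1 square centimeter = 0.155000 square inches.
0.010078 × 0.155000 ≈ 0.001562 in².

0.001562 square inches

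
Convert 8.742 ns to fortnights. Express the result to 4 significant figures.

1 nanosecond = 8.26720 × 10^-16 fortnight.
So 8.742 × 8.26720 × 10^-16 ≈ 7.227 × 10^-15 fortnight.

7.227 × 10^-15 fortnights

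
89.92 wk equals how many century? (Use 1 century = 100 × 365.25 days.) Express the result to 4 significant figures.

1 week = 0.000191650 century.
Thus 89.92 × 0.000191650 ≈ 0.01723 century.

0.01723 centuries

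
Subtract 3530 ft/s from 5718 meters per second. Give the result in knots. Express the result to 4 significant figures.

9023 kn

5718 m/s = 11114.9 kn and 3530 ft/s = 2091.47 kn.
11114.9 − 2091.47 ≈ 9023 kn.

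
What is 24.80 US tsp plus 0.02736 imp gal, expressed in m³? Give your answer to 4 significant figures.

24.80 US tsp = 0.000122237 m³ and 0.02736 imp gal = 0.000124381 m³.
0.000122237 + 0.000124381 ≈ 0.0002466 m³.

0.0002466 cubic meters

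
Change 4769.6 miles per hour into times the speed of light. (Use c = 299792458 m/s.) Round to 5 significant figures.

7.1123 × 10^-6 c

1 mile per hour = 1.491165 × 10^-9 c.
So 4769.6 × 1.491165 × 10^-9 ≈ 7.1123 × 10^-6 c.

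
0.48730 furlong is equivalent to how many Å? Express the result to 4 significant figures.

9.803 × 10^11 angstroms

1 furlong = 2.01168 × 10^12 angstroms.
So 0.48730 × 2.01168 × 10^12 ≈ 9.803 × 10^11 Å.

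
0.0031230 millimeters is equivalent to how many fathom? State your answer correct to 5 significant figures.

1.7077 × 10^-6 fathoms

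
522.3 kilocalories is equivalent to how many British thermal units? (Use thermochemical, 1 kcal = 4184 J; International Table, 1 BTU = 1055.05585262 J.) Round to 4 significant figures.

1 kilocalorie = 3.96567 British thermal units.
522.3 × 3.96567 ≈ 2071 BTU.

2071 BTU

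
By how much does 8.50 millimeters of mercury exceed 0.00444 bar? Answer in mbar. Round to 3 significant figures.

6.89 millibar

8.50 mmHg = 11.3324 mbar and 0.00444 bar = 4.44000 mbar.
11.3324 − 4.44000 ≈ 6.89 mbar.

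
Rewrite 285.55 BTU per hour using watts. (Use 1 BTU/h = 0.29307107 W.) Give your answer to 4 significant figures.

83.69 W

1 BTU/h = 0.293071 W.
Then 285.55 × 0.293071 ≈ 83.69 W.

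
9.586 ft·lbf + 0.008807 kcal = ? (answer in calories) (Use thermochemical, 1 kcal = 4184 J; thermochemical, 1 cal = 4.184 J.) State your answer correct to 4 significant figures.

9.586 ft·lbf = 3.10633 cal and 0.008807 kcal = 8.80700 cal.
3.10633 + 8.80700 ≈ 11.91 cal.

11.91 cal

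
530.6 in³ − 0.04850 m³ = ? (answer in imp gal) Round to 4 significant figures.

-8.756 imperial gallons

530.6 in³ = 1.91263 imp gal and 0.04850 m³ = 10.6685 imp gal.
1.91263 − 10.6685 ≈ -8.756 imp gal.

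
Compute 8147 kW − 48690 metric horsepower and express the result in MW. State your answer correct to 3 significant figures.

8147 kW = 8.14700 MW and 48690 PS = 35.8114 MW.
8.14700 − 35.8114 ≈ -27.7 MW.

-27.7 megawatts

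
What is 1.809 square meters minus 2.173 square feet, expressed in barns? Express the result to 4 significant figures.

1.607e+28 barn

1.809 m² = 1.80900e+28 barn and 2.173 ft² = 2.01878e+27 barn.
1.80900e+28 − 2.01878e+27 ≈ 1.607e+28 barn.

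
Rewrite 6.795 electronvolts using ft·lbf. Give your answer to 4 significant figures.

8.030e-19 foot-pounds

1 electronvolt = 1.18170e-19 foot-pounds.
So 6.795 × 1.18170e-19 ≈ 8.030e-19 ft·lbf.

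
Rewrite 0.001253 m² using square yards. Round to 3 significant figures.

0.00150 yd²

1 m² = 1.19599 square yards.
Then 0.001253 × 1.19599 ≈ 0.00150 yd².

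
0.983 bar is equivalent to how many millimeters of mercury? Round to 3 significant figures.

1 bar = 750.062 mmHg.
0.983 × 750.062 ≈ 737 mmHg.

737 mmHg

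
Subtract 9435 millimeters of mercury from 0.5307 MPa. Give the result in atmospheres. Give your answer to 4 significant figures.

-7.177 atm

0.5307 MPa = 5.23760 atm and 9435 mmHg = 12.4145 atm.
5.23760 − 12.4145 ≈ -7.177 atm.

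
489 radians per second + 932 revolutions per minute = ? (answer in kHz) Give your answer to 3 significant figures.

489 rad/s = 0.0778268 kHz and 932 rpm = 0.0155333 kHz.
0.0778268 + 0.0155333 ≈ 0.0934 kHz.

0.0934 kHz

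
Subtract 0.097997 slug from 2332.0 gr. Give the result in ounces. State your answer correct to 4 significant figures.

-45.12 oz

2332.0 gr = 5.33029 oz and 0.097997 slug = 50.4474 oz.
5.33029 − 50.4474 ≈ -45.12 oz.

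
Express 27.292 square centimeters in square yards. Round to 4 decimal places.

1 square centimeter = 0.000119599 square yards.
27.292 × 0.000119599 ≈ 0.0033 yd².

0.0033 square yards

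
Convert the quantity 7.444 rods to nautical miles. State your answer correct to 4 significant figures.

0.02021 nautical miles

1 rod = 0.00271555 nautical miles.
Thus 7.444 × 0.00271555 ≈ 0.02021 nmi.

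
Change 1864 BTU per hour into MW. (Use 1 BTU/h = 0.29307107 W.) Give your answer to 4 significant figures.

0.0005463 MW

1 BTU per hour = 2.93071e-7 MW.
Then 1864 × 2.93071e-7 ≈ 0.0005463 MW.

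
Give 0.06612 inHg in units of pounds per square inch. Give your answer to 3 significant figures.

0.0325 pounds per square inch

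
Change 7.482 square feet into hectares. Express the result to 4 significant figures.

6.951 × 10^-5 ha

1 ft² = 9.29030 × 10^-6 hectares.
7.482 × 9.29030 × 10^-6 ≈ 6.951 × 10^-5 ha.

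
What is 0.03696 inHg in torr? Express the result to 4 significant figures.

0.9388 torr

1 inch of mercury = 25.4000 torr.
So 0.03696 × 25.4000 ≈ 0.9388 torr.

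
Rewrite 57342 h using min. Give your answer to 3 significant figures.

1 h = 60.0000 minutes.
Then 57342 × 60.0000 ≈ 3.44 × 10^6 min.

3.44 × 10^6 min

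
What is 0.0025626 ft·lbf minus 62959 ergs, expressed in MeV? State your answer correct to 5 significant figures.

0.0025626 ft·lbf = 2.16856 × 10^10 MeV and 62959 erg = 3.92959 × 10^10 MeV.
2.16856 × 10^10 − 3.92959 × 10^10 ≈ -1.7610 × 10^10 MeV.

-1.7610 × 10^10 MeV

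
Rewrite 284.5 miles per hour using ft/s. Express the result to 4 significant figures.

1 mile per hour = 1.46667 ft/s.
284.5 × 1.46667 ≈ 417.3 ft/s.

417.3 ft/s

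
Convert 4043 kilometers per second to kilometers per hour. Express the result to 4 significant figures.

1.455 × 10^7 km/h

1 km/s = 3600.00 km/h.
Thus 4043 × 3600.00 ≈ 1.455 × 10^7 km/h.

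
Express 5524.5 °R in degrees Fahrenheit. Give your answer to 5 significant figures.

°R = °F + 459.67.
Applying the formula gives 5064.8 °F.

5064.8 degrees Fahrenheit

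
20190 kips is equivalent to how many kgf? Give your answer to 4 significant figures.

9.158e+6 kilograms-force

1 kip = 453.592 kilograms-force.
Thus 20190 × 453.592 ≈ 9.158e+6 kgf.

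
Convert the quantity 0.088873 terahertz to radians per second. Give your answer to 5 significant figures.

5.5841e+11 rad/s

1 terahertz = 6.28319e+12 rad/s.
0.088873 × 6.28319e+12 ≈ 5.5841e+11 rad/s.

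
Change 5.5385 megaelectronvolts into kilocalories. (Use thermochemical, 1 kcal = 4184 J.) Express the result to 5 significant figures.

1 megaelectronvolt = 3.82929e-17 kcal.
Thus 5.5385 × 3.82929e-17 ≈ 2.1209e-16 kcal.

2.1209e-16 kcal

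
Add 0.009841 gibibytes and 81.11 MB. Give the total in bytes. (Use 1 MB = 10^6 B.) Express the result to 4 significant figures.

9.168e+7 B

0.009841 GiB = 1.05667e+7 B and 81.11 MB = 8.11100e+7 B.
1.05667e+7 + 8.11100e+7 ≈ 9.168e+7 B.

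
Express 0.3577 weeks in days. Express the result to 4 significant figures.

2.504 days

1 wk = 7.00000 d.
Then 0.3577 × 7.00000 ≈ 2.504 d.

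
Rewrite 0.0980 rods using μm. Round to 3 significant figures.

1 rod = 5.02920 × 10^6 μm.
Thus 0.0980 × 5.02920 × 10^6 ≈ 493000 μm.

493000 micrometers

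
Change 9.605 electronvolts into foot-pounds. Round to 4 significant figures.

1.135 × 10^-18 ft·lbf

1 electronvolt = 1.18170 × 10^-19 ft·lbf.
So 9.605 × 1.18170 × 10^-19 ≈ 1.135 × 10^-18 ft·lbf.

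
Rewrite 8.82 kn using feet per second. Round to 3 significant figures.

1 knot = 1.68781 ft/s.
Then 8.82 × 1.68781 ≈ 14.9 ft/s.

14.9 ft/s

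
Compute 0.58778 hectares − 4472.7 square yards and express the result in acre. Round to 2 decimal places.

0.53 acre

0.58778 ha = 1.45244 acre and 4472.7 yd² = 0.924112 acre.
1.45244 − 0.924112 ≈ 0.53 acre.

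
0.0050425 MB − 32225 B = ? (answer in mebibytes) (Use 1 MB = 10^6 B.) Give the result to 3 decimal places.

-0.026 MiB

0.0050425 MB = 0.00480890 MiB and 32225 B = 0.0307322 MiB.
0.00480890 − 0.0307322 ≈ -0.026 MiB.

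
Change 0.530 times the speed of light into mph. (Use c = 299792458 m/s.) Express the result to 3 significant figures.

1 c = 6.70617e+8 mph.
So 0.530 × 6.70617e+8 ≈ 3.55e+8 mph.

3.55e+8 mph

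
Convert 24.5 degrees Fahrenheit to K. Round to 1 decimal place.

269.0 K

K = (°F + 459.67) × 5/9.
Applying the formula gives 269.0 K.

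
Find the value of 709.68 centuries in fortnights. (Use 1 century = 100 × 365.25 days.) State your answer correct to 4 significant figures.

1 century = 2608.93 fortnight.
709.68 × 2608.93 ≈ 1.852e+6 fortnight.

1.852e+6 fortnight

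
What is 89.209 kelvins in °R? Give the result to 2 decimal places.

160.58 °R

°R = K × 9/5.
Applying the formula gives 160.58 °R.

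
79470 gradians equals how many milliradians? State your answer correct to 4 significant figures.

1.248e+6 mrad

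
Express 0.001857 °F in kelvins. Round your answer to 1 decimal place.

K = (°F + 459.67) × 5/9.
Applying the formula gives 255.4 K.

255.4 K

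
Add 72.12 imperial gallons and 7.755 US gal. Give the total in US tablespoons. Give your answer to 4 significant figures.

24160 US tablespoons

72.12 imp gal = 22172.8 US tbsp and 7.755 US gal = 1985.28 US tbsp.
22172.8 + 1985.28 ≈ 24160 US tbsp.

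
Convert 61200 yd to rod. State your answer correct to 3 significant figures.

11100 rod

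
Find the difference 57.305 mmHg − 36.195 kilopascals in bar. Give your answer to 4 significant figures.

57.305 mmHg = 0.0764004 bar and 36.195 kPa = 0.361950 bar.
0.0764004 − 0.361950 ≈ -0.2855 bar.

-0.2855 bar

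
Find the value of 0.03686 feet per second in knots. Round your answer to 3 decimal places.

0.022 knots

1 ft/s = 0.592484 kn.
So 0.03686 × 0.592484 ≈ 0.022 kn.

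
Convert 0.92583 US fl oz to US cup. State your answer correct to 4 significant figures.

1 US fl oz = 0.125000 US cups.
So 0.92583 × 0.125000 ≈ 0.1157 US cup.

0.1157 US cup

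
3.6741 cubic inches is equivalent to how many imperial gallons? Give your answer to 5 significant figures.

1 cubic inch = 0.00360465 imp gal.
3.6741 × 0.00360465 ≈ 0.013244 imp gal.

0.013244 imp gal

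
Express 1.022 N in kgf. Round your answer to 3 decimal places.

0.104 kgf

1 newton = 0.101972 kilograms-force.
1.022 × 0.101972 ≈ 0.104 kgf.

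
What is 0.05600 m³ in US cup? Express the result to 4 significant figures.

1 m³ = 4226.75 US cups.
0.05600 × 4226.75 ≈ 236.7 US cup.

236.7 US cups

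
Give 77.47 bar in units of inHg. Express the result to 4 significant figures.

2288 inches of mercury

1 bar = 29.5300 inches of mercury.
So 77.47 × 29.5300 ≈ 2288 inHg.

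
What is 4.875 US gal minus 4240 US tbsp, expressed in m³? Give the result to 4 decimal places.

4.875 US gal = 0.0184539 m³ and 4240 US tbsp = 0.0626959 m³.
0.0184539 − 0.0626959 ≈ -0.0442 m³.

-0.0442 cubic meters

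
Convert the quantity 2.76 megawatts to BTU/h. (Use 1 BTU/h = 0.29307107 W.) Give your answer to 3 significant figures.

9.42 × 10^6 BTU/h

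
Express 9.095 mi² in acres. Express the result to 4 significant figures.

5821 acre

1 square mile = 640.000 acres.
So 9.095 × 640.000 ≈ 5821 acre.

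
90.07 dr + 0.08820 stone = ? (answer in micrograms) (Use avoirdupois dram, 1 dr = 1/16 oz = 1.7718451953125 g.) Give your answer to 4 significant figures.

7.197 × 10^8 μg

90.07 dr = 1.59590 × 10^8 μg and 0.08820 st = 5.60096 × 10^8 μg.
1.59590 × 10^8 + 5.60096 × 10^8 ≈ 7.197 × 10^8 μg.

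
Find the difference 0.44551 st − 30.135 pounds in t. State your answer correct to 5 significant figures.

0.44551 st = 0.00282912 t and 30.135 lb = 0.0136690 t.
0.00282912 − 0.0136690 ≈ -0.010840 t.

-0.010840 metric tons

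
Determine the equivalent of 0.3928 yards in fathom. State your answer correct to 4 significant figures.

0.1964 fathom

1 yard = 0.500000 fathom.
Then 0.3928 × 0.500000 ≈ 0.1964 fathom.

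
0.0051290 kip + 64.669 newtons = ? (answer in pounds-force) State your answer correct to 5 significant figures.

19.667 lbf

0.0051290 kip = 5.12900 lbf and 64.669 N = 14.5382 lbf.
5.12900 + 14.5382 ≈ 19.667 lbf.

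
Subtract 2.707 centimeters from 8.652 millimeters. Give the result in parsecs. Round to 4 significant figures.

-5.969 × 10^-19 pc

8.652 mm = 2.80392 × 10^-19 pc and 2.707 cm = 8.77279 × 10^-19 pc.
2.80392 × 10^-19 − 8.77279 × 10^-19 ≈ -5.969 × 10^-19 pc.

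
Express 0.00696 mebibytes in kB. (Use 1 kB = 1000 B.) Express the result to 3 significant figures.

1 mebibyte = 1048.58 kB.
Then 0.00696 × 1048.58 ≈ 7.30 kB.

7.30 kB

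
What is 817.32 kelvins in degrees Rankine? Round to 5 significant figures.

1471.2 °R

°R = K × 9/5.
Applying the formula gives 1471.2 °R.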